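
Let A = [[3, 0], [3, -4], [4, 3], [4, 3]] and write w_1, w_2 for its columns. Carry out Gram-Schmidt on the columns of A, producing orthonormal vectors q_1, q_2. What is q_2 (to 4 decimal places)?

w_1 = (3, 3, 4, 4); ‖w_1‖ = 7.0711, so q_1 = (0.4243, 0.4243, 0.5657, 0.5657).
q_1·w_2 = 0.4243·0 + 0.4243·(-4) + 0.5657·3 + 0.5657·3 = 1.6971.
u_2 = w_2 − 1.6971·q_1 = (-0.7200, -4.7200, 2.0400, 2.0400).
‖u_2‖ = 5.5785, so q_2 = (-0.1291, -0.8461, 0.3657, 0.3657).

q_2 = (-0.1291, -0.8461, 0.3657, 0.3657)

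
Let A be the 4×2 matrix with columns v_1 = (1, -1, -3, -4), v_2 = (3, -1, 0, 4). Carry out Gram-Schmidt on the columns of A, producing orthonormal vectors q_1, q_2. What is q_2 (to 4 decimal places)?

q_1 = v_1/‖v_1‖ = (1, -1, -3, -4)/5.1962 = (0.1925, -0.1925, -0.5774, -0.7698).
r_{12} = q_1·v_2 = -2.3094.
u_2 = v_2 + 2.3094·q_1 = (3.4444, -1.4444, -1.3333, 2.2222).
‖u_2‖ = 4.5461, so q_2 = (0.7577, -0.3177, -0.2933, 0.4888).

q_2 = (0.7577, -0.3177, -0.2933, 0.4888)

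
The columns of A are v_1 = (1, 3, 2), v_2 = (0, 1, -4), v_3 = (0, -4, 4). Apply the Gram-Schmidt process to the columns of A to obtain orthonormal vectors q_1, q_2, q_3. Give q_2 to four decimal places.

v_1 = (1, 3, 2); ‖v_1‖ = 3.7417, so q_1 = (0.2673, 0.8018, 0.5345).
q_1·v_2 = 0.2673·0 + 0.8018·1 + 0.5345·(-4) = -1.3363.
u_2 = v_2 + 1.3363·q_1 = (0.3571, 2.0714, -3.2857).
‖u_2‖ = 3.9005, so q_2 = (0.0916, 0.5311, -0.8424).

q_2 = (0.0916, 0.5311, -0.8424)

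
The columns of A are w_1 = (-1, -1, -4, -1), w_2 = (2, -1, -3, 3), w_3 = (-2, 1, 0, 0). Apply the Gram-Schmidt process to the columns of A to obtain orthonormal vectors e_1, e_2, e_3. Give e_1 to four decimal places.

e_1 = (-0.2294, -0.2294, -0.9177, -0.2294)

w_1 = (-1, -1, -4, -1); ‖w_1‖ = 4.3589, so e_1 = (-0.2294, -0.2294, -0.9177, -0.2294).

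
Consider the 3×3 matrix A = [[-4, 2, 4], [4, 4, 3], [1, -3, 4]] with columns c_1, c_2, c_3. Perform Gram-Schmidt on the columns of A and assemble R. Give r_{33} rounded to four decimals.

c_1 = (-4, 4, 1); ‖c_1‖ = 5.7446, so q_1 = (-0.6963, 0.6963, 0.1741).
q_1·c_2 = (-0.6963)·2 + 0.6963·4 + 0.1741·(-3) = 0.8704.
u_2 = c_2 − 0.8704·q_1 = (2.6061, 3.3939, -3.1515).
‖u_2‖ = 5.3144, so q_2 = (0.4904, 0.6386, -0.5930).
q_1·c_3 = (-0.6963)·4 + 0.6963·3 + 0.1741·4 = 0.0000; q_2·c_3 = 0.4904·4 + 0.6386·3 + (-0.5930)·4 = 1.5054.
u_3 = c_3 + 0.0000·q_1 − 1.5054·q_2 = (3.2618, 2.0386, 4.8927).
r_{33} = ‖u_3‖ = 6.2237.

r_{33} = 6.2237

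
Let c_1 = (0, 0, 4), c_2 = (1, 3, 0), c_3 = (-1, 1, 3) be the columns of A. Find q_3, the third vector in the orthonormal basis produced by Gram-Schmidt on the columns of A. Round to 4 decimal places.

q_3 = (-0.9487, 0.3162, 0.0000)

c_1 = (0, 0, 4); ‖c_1‖ = 4.0000, so q_1 = (0.0000, 0.0000, 1.0000).
q_1·c_2 = 0.0000·1 + 0.0000·3 + 1.0000·0 = 0.0000.
u_2 = c_2 + 0.0000·q_1 = (1.0000, 3.0000, 0.0000).
‖u_2‖ = 3.1623, so q_2 = (0.3162, 0.9487, 0.0000).
q_1·c_3 = 0.0000·(-1) + 0.0000·1 + 1.0000·3 = 3.0000; q_2·c_3 = 0.3162·(-1) + 0.9487·1 + 0.0000·3 = 0.6325.
u_3 = c_3 − 3.0000·q_1 − 0.6325·q_2 = (-1.2000, 0.4000, 0.0000).
‖u_3‖ = 1.2649, so q_3 = (-0.9487, 0.3162, 0.0000).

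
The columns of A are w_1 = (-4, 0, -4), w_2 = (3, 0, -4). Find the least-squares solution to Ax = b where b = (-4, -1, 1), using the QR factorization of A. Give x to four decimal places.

e_1 = w_1/‖w_1‖ = (-4, 0, -4)/5.6569 = (-0.7071, 0.0000, -0.7071).
r_{12} = e_1·w_2 = 0.7071.
u_2 = w_2 − 0.7071·e_1 = (3.5000, 0.0000, -3.5000).
‖u_2‖ = 4.9497, so e_2 = (0.7071, 0.0000, -0.7071).
Qᵀb = (2.1213, -3.5355).
Back-substitute: x_2 = -3.5355/4.9497 = -0.7143.
x_1 = (2.1213 − 0.7071·(-0.7143))/5.6569 = 0.4643.

x = (0.4643, -0.7143)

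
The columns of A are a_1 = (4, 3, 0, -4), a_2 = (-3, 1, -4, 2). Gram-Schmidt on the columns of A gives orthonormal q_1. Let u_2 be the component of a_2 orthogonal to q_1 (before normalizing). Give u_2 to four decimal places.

u_2 = (-1.3415, 2.2439, -4.0000, 0.3415)

a_1 = (4, 3, 0, -4); ‖a_1‖ = 6.4031, so q_1 = (0.6247, 0.4685, 0.0000, -0.6247).
q_1·a_2 = 0.6247·(-3) + 0.4685·1 + 0.0000·(-4) + (-0.6247)·2 = -2.6550.
u_2 = a_2 + 2.6550·q_1 = (-1.3415, 2.2439, -4.0000, 0.3415).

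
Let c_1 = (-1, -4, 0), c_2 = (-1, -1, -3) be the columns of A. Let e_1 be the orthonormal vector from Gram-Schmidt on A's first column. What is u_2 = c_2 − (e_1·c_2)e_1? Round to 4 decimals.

u_2 = (-0.7059, 0.1765, -3.0000)

c_1 = (-1, -4, 0); ‖c_1‖ = 4.1231, so e_1 = (-0.2425, -0.9701, 0.0000).
e_1·c_2 = (-0.2425)·(-1) + (-0.9701)·(-1) + 0.0000·(-3) = 1.2127.
u_2 = c_2 − 1.2127·e_1 = (-0.7059, 0.1765, -3.0000).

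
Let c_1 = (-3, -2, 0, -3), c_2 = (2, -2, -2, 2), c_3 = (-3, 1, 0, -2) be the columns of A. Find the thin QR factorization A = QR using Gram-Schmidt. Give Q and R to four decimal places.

c_1 = (-3, -2, 0, -3); ‖c_1‖ = 4.6904, so e_1 = (-0.6396, -0.4264, 0.0000, -0.6396).
e_1·c_2 = (-0.6396)·2 + (-0.4264)·(-2) + 0.0000·(-2) + (-0.6396)·2 = -1.7056.
u_2 = c_2 + 1.7056·e_1 = (0.9091, -2.7273, -2.0000, 0.9091).
‖u_2‖ = 3.6181, so e_2 = (0.2513, -0.7538, -0.5528, 0.2513).
e_1·c_3 = (-0.6396)·(-3) + (-0.4264)·1 + 0.0000·0 + (-0.6396)·(-2) = 2.7716; e_2·c_3 = 0.2513·(-3) + (-0.7538)·1 + (-0.5528)·0 + 0.2513·(-2) = -2.0101.
u_3 = c_3 − 2.7716·e_1 + 2.0101·e_2 = (-0.7222, 0.6667, -1.1111, 0.2778).
‖u_3‖ = 1.5092, so e_3 = (-0.4785, 0.4417, -0.7362, 0.1841).

Q = [[-0.6396, 0.2513, -0.4785], [-0.4264, -0.7538, 0.4417], [0.0000, -0.5528, -0.7362], [-0.6396, 0.2513, 0.1841]], R = [[4.6904, -1.7056, 2.7716], [0.0000, 3.6181, -2.0101], [0.0000, 0.0000, 1.5092]]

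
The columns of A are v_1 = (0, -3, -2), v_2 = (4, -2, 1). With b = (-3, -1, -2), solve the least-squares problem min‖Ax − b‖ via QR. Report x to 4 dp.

v_1 = (0, -3, -2); ‖v_1‖ = 3.6056, so e_1 = (0.0000, -0.8321, -0.5547).
e_1·v_2 = 0.0000·4 + (-0.8321)·(-2) + (-0.5547)·1 = 1.1094.
u_2 = v_2 − 1.1094·e_1 = (4.0000, -1.0769, 1.6154).
‖u_2‖ = 4.4463, so e_2 = (0.8996, -0.2422, 0.3633).
Qᵀb = (1.9415, -3.1833).
Back-substitute: x_2 = -3.1833/4.4463 = -0.7160.
x_1 = (1.9415 − 1.1094·(-0.7160))/3.6056 = 0.7588.

x = (0.7588, -0.7160)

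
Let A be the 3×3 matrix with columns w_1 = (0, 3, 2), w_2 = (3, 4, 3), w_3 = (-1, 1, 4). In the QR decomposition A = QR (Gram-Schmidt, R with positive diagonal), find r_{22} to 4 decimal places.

r_{22} = 3.0128

w_1 = (0, 3, 2); ‖w_1‖ = 3.6056, so q_1 = (0.0000, 0.8321, 0.5547).
q_1·w_2 = 0.0000·3 + 0.8321·4 + 0.5547·3 = 4.9923.
u_2 = w_2 − 4.9923·q_1 = (3.0000, -0.1538, 0.2308).
r_{22} = ‖u_2‖ = 3.0128.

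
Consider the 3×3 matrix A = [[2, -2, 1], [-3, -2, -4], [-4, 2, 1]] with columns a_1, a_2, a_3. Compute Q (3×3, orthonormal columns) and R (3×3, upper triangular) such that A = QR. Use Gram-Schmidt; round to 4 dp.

Q = [[0.3714, -0.4836, 0.7926], [-0.5571, -0.7990, -0.2265], [-0.7428, 0.3574, 0.5661]], R = [[5.3852, -1.1142, 1.8570], [0.0000, 3.2800, 3.0698], [0.0000, 0.0000, 2.2646]]

q_1 = a_1/‖a_1‖ = (2, -3, -4)/5.3852 = (0.3714, -0.5571, -0.7428).
r_{12} = q_1·a_2 = -1.1142.
u_2 = a_2 + 1.1142·q_1 = (-1.5862, -2.6207, 1.1724).
‖u_2‖ = 3.2800, so q_2 = (-0.4836, -0.7990, 0.3574).
r_{13} = q_1·a_3 = 1.8570; r_{23} = q_2·a_3 = 3.0698.
u_3 = a_3 − 1.8570·q_1 − 3.0698·q_2 = (1.7949, -0.5128, 1.2821).
‖u_3‖ = 2.2646, so q_3 = (0.7926, -0.2265, 0.5661).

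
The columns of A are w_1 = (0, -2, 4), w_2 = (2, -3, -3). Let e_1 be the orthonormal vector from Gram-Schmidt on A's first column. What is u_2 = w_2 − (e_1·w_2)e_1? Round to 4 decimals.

u_2 = (2.0000, -3.6000, -1.8000)

e_1 = w_1/‖w_1‖ = (0, -2, 4)/4.4721 = (0.0000, -0.4472, 0.8944).
r_{12} = e_1·w_2 = -1.3416.
u_2 = w_2 + 1.3416·e_1 = (2.0000, -3.6000, -1.8000).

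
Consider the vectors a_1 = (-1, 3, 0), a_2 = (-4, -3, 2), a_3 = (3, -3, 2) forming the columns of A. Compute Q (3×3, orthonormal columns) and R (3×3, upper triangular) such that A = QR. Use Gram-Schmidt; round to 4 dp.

Q = [[-0.3162, -0.8742, 0.3686], [0.9487, -0.2914, 0.1229], [0.0000, 0.3885, 0.9214]], R = [[3.1623, -1.5811, -3.7947], [0.0000, 5.1478, -0.9713], [0.0000, 0.0000, 2.5800]]

a_1 = (-1, 3, 0); ‖a_1‖ = 3.1623, so q_1 = (-0.3162, 0.9487, 0.0000).
q_1·a_2 = (-0.3162)·(-4) + 0.9487·(-3) + 0.0000·2 = -1.5811.
u_2 = a_2 + 1.5811·q_1 = (-4.5000, -1.5000, 2.0000).
‖u_2‖ = 5.1478, so q_2 = (-0.8742, -0.2914, 0.3885).
q_1·a_3 = (-0.3162)·3 + 0.9487·(-3) + 0.0000·2 = -3.7947; q_2·a_3 = (-0.8742)·3 + (-0.2914)·(-3) + 0.3885·2 = -0.9713.
u_3 = a_3 + 3.7947·q_1 + 0.9713·q_2 = (0.9509, 0.3170, 2.3774).
‖u_3‖ = 2.5800, so q_3 = (0.3686, 0.1229, 0.9214).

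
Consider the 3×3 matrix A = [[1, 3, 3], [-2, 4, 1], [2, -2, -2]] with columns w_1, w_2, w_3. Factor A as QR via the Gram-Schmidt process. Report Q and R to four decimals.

Q = [[0.3333, 0.8944, 0.2981], [-0.6667, 0.4472, -0.5963], [0.6667, 0.0000, -0.7454]], R = [[3.0000, -3.0000, -1.0000], [0.0000, 4.4721, 3.1305], [0.0000, 0.0000, 1.7889]]

w_1 = (1, -2, 2); ‖w_1‖ = 3.0000, so e_1 = (0.3333, -0.6667, 0.6667).
e_1·w_2 = 0.3333·3 + (-0.6667)·4 + 0.6667·(-2) = -3.0000.
u_2 = w_2 + 3.0000·e_1 = (4.0000, 2.0000, 0.0000).
‖u_2‖ = 4.4721, so e_2 = (0.8944, 0.4472, 0.0000).
e_1·w_3 = 0.3333·3 + (-0.6667)·1 + 0.6667·(-2) = -1.0000; e_2·w_3 = 0.8944·3 + 0.4472·1 + 0.0000·(-2) = 3.1305.
u_3 = w_3 + 1.0000·e_1 − 3.1305·e_2 = (0.5333, -1.0667, -1.3333).
‖u_3‖ = 1.7889, so e_3 = (0.2981, -0.5963, -0.7454).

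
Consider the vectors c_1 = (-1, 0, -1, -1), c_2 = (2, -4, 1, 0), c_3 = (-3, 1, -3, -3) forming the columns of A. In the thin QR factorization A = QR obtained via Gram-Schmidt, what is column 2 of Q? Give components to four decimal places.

q_2 = (0.2357, -0.9428, 0.0000, -0.2357)

q_1 = c_1/‖c_1‖ = (-1, 0, -1, -1)/1.7321 = (-0.5774, 0.0000, -0.5774, -0.5774).
r_{12} = q_1·c_2 = -1.7321.
u_2 = c_2 + 1.7321·q_1 = (1.0000, -4.0000, 0.0000, -1.0000).
‖u_2‖ = 4.2426, so q_2 = (0.2357, -0.9428, 0.0000, -0.2357).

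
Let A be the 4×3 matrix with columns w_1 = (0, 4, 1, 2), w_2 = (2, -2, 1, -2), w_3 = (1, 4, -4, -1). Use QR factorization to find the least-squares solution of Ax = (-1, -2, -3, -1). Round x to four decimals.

x = (-1.1176, -0.6947, 0.2829)

w_1 = (0, 4, 1, 2); ‖w_1‖ = 4.5826, so q_1 = (0.0000, 0.8729, 0.2182, 0.4364).
q_1·w_2 = 0.0000·2 + 0.8729·(-2) + 0.2182·1 + 0.4364·(-2) = -2.4004.
u_2 = w_2 + 2.4004·q_1 = (2.0000, 0.0952, 1.5238, -0.9524).
‖u_2‖ = 2.6904, so q_2 = (0.7434, 0.0354, 0.5664, -0.3540).
q_1·w_3 = 0.0000·1 + 0.8729·4 + 0.2182·(-4) + 0.4364·(-1) = 2.1822; q_2·w_3 = 0.7434·1 + 0.0354·4 + 0.5664·(-4) + (-0.3540)·(-1) = -1.0266.
u_3 = w_3 − 2.1822·q_1 + 1.0266·q_2 = (1.7632, 2.1316, -3.8947, -2.3158).
‖u_3‖ = 5.3089, so q_3 = (0.3321, 0.4015, -0.7336, -0.4362).
Qᵀb = (-2.8368, -2.1594, 1.5020).
Back-substitute: x_3 = 1.5020/5.3089 = 0.2829.
x_2 = (-2.1594 + 1.0266·0.2829)/2.6904 = -0.6947.
x_1 = (-2.8368 + 2.4004·(-0.6947) − 2.1822·0.2829)/4.5826 = -1.1176.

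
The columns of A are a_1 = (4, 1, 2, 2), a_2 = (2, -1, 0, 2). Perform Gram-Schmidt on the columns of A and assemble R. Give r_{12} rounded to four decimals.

q_1 = a_1/‖a_1‖ = (4, 1, 2, 2)/5.0000 = (0.8000, 0.2000, 0.4000, 0.4000).
r_{12} = q_1·a_2 = 2.2000.

r_{12} = 2.2000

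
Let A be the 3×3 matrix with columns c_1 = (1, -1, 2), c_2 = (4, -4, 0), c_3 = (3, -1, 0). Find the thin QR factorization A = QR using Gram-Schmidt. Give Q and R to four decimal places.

Q = [[0.4082, 0.5774, 0.7071], [-0.4082, -0.5774, 0.7071], [0.8165, -0.5774, 0.0000]], R = [[2.4495, 3.2660, 1.6330], [0.0000, 4.6188, 2.3094], [0.0000, 0.0000, 1.4142]]

c_1 = (1, -1, 2); ‖c_1‖ = 2.4495, so q_1 = (0.4082, -0.4082, 0.8165).
q_1·c_2 = 0.4082·4 + (-0.4082)·(-4) + 0.8165·0 = 3.2660.
u_2 = c_2 − 3.2660·q_1 = (2.6667, -2.6667, -2.6667).
‖u_2‖ = 4.6188, so q_2 = (0.5774, -0.5774, -0.5774).
q_1·c_3 = 0.4082·3 + (-0.4082)·(-1) + 0.8165·0 = 1.6330; q_2·c_3 = 0.5774·3 + (-0.5774)·(-1) + (-0.5774)·0 = 2.3094.
u_3 = c_3 − 1.6330·q_1 − 2.3094·q_2 = (1.0000, 1.0000, 0.0000).
‖u_3‖ = 1.4142, so q_3 = (0.7071, 0.7071, 0.0000).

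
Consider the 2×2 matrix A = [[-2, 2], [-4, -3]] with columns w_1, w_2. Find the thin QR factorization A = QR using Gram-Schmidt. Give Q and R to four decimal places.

w_1 = (-2, -4); ‖w_1‖ = 4.4721, so q_1 = (-0.4472, -0.8944).
q_1·w_2 = (-0.4472)·2 + (-0.8944)·(-3) = 1.7889.
u_2 = w_2 − 1.7889·q_1 = (2.8000, -1.4000).
‖u_2‖ = 3.1305, so q_2 = (0.8944, -0.4472).

Q = [[-0.4472, 0.8944], [-0.8944, -0.4472]], R = [[4.4721, 1.7889], [0.0000, 3.1305]]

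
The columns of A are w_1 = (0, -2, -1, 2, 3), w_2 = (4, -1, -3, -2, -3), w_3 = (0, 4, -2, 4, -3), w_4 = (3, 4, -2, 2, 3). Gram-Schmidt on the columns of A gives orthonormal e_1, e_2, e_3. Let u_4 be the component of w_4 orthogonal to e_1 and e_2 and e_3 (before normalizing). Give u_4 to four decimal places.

e_1 = w_1/‖w_1‖ = (0, -2, -1, 2, 3)/4.2426 = (0.0000, -0.4714, -0.2357, 0.4714, 0.7071).
r_{12} = e_1·w_2 = -1.8856.
u_2 = w_2 + 1.8856·e_1 = (4.0000, -1.8889, -3.4444, -1.1111, -1.6667).
‖u_2‖ = 5.9535, so e_2 = (0.6719, -0.3173, -0.5786, -0.1866, -0.2799).
r_{13} = e_1·w_3 = -1.6499; r_{23} = e_2·w_3 = -0.0187.
u_3 = w_3 + 1.6499·e_1 + 0.0187·e_2 = (0.0125, 3.2163, -2.3997, 4.7743, -1.8386).
‖u_3‖ = 6.5021, so e_3 = (0.0019, 0.4947, -0.3691, 0.7343, -0.2828).
r_{14} = e_1·w_4 = 1.6499; r_{24} = e_2·w_4 = 0.6905; r_{34} = e_3·w_4 = 3.3428.
u_4 = w_4 − 1.6499·e_1 − 0.6905·e_2 − 3.3428·e_3 = (2.5296, 3.3433, 0.0221, -1.1034, 2.9719).

u_4 = (2.5296, 3.3433, 0.0221, -1.1034, 2.9719)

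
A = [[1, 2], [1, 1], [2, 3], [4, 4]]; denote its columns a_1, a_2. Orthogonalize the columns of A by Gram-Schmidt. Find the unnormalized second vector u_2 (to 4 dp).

u_2 = (0.8636, -0.1364, 0.7273, -0.5455)

e_1 = a_1/‖a_1‖ = (1, 1, 2, 4)/4.6904 = (0.2132, 0.2132, 0.4264, 0.8528).
r_{12} = e_1·a_2 = 5.3300.
u_2 = a_2 − 5.3300·e_1 = (0.8636, -0.1364, 0.7273, -0.5455).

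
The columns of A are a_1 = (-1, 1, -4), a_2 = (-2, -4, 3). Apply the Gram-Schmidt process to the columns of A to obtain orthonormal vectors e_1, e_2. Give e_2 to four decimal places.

e_2 = (-0.6527, -0.7572, -0.0261)

a_1 = (-1, 1, -4); ‖a_1‖ = 4.2426, so e_1 = (-0.2357, 0.2357, -0.9428).
e_1·a_2 = (-0.2357)·(-2) + 0.2357·(-4) + (-0.9428)·3 = -3.2998.
u_2 = a_2 + 3.2998·e_1 = (-2.7778, -3.2222, -0.1111).
‖u_2‖ = 4.2557, so e_2 = (-0.6527, -0.7572, -0.0261).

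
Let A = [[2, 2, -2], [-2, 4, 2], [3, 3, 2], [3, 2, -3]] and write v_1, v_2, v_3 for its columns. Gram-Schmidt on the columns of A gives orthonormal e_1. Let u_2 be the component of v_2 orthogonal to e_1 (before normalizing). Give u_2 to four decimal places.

e_1 = v_1/‖v_1‖ = (2, -2, 3, 3)/5.0990 = (0.3922, -0.3922, 0.5883, 0.5883).
r_{12} = e_1·v_2 = 2.1573.
u_2 = v_2 − 2.1573·e_1 = (1.1538, 4.8462, 1.7308, 0.7308).

u_2 = (1.1538, 4.8462, 1.7308, 0.7308)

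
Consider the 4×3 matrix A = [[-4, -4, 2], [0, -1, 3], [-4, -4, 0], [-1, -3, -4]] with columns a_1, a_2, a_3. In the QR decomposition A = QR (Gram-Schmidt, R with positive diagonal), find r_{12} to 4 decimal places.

q_1 = a_1/‖a_1‖ = (-4, 0, -4, -1)/5.7446 = (-0.6963, 0.0000, -0.6963, -0.1741).
r_{12} = q_1·a_2 = 6.0927.

r_{12} = 6.0927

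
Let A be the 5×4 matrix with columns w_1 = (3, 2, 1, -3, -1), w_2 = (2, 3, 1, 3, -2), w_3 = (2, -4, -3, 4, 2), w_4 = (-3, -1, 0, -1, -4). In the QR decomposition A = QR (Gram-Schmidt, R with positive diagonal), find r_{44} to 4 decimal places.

r_{44} = 4.1808

q_1 = w_1/‖w_1‖ = (3, 2, 1, -3, -1)/4.8990 = (0.6124, 0.4082, 0.2041, -0.6124, -0.2041).
r_{12} = q_1·w_2 = 1.2247.
u_2 = w_2 − 1.2247·q_1 = (1.2500, 2.5000, 0.7500, 3.7500, -1.7500).
‖u_2‖ = 5.0498, so q_2 = (0.2475, 0.4951, 0.1485, 0.7426, -0.3466).
r_{13} = q_1·w_3 = -3.8784; r_{23} = q_2·w_3 = 0.3466.
u_3 = w_3 + 3.8784·q_1 − 0.3466·q_2 = (4.2892, -2.5882, -2.2598, 1.3676, 1.3284).
‖u_3‖ = 5.8171, so q_3 = (0.7374, -0.4449, -0.3885, 0.2351, 0.2284).
r_{14} = q_1·w_4 = -0.8165; r_{24} = q_2·w_4 = -0.5941; r_{34} = q_3·w_4 = -2.9157.
u_4 = w_4 + 0.8165·q_1 + 0.5941·q_2 + 2.9157·q_3 = (-0.2031, -1.6699, -0.8778, -0.3733, -3.7067).
r_{44} = ‖u_4‖ = 4.1808.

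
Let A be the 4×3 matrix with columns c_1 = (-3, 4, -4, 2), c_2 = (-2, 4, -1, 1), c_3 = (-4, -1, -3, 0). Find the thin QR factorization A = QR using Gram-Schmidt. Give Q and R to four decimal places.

c_1 = (-3, 4, -4, 2); ‖c_1‖ = 6.7082, so q_1 = (-0.4472, 0.5963, -0.5963, 0.2981).
q_1·c_2 = (-0.4472)·(-2) + 0.5963·4 + (-0.5963)·(-1) + 0.2981·1 = 4.1740.
u_2 = c_2 − 4.1740·q_1 = (-0.1333, 1.5111, 1.4889, -0.2444).
‖u_2‖ = 2.1396, so q_2 = (-0.0623, 0.7063, 0.6959, -0.1142).
q_1·c_3 = (-0.4472)·(-4) + 0.5963·(-1) + (-0.5963)·(-3) + 0.2981·0 = 2.9814; q_2·c_3 = (-0.0623)·(-4) + 0.7063·(-1) + 0.6959·(-3) + (-0.1142)·0 = -2.5446.
u_3 = c_3 − 2.9814·q_1 + 2.5446·q_2 = (-2.8252, -0.9806, 0.5485, -1.1796).
‖u_3‖ = 3.2613, so q_3 = (-0.8663, -0.3007, 0.1682, -0.3617).

Q = [[-0.4472, -0.0623, -0.8663], [0.5963, 0.7063, -0.3007], [-0.5963, 0.6959, 0.1682], [0.2981, -0.1142, -0.3617]], R = [[6.7082, 4.1740, 2.9814], [0.0000, 2.1396, -2.5446], [0.0000, 0.0000, 3.2613]]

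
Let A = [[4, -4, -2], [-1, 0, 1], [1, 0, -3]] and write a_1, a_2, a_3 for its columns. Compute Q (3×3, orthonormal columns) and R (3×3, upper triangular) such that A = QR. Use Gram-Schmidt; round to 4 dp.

Q = [[0.9428, -0.3333, 0.0000], [-0.2357, -0.6667, -0.7071], [0.2357, 0.6667, -0.7071]], R = [[4.2426, -3.7712, -2.8284], [0.0000, 1.3333, -2.0000], [0.0000, 0.0000, 1.4142]]

a_1 = (4, -1, 1); ‖a_1‖ = 4.2426, so e_1 = (0.9428, -0.2357, 0.2357).
e_1·a_2 = 0.9428·(-4) + (-0.2357)·0 + 0.2357·0 = -3.7712.
u_2 = a_2 + 3.7712·e_1 = (-0.4444, -0.8889, 0.8889).
‖u_2‖ = 1.3333, so e_2 = (-0.3333, -0.6667, 0.6667).
e_1·a_3 = 0.9428·(-2) + (-0.2357)·1 + 0.2357·(-3) = -2.8284; e_2·a_3 = (-0.3333)·(-2) + (-0.6667)·1 + 0.6667·(-3) = -2.0000.
u_3 = a_3 + 2.8284·e_1 + 2.0000·e_2 = (0.0000, -1.0000, -1.0000).
‖u_3‖ = 1.4142, so e_3 = (0.0000, -0.7071, -0.7071).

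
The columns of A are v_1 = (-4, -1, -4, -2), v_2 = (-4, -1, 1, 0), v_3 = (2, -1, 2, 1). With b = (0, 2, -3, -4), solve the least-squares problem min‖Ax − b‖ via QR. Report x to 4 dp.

x = (0.1168, -0.7436, -1.3732)

v_1 = (-4, -1, -4, -2); ‖v_1‖ = 6.0828, so q_1 = (-0.6576, -0.1644, -0.6576, -0.3288).
q_1·v_2 = (-0.6576)·(-4) + (-0.1644)·(-1) + (-0.6576)·1 + (-0.3288)·0 = 2.1372.
u_2 = v_2 − 2.1372·q_1 = (-2.5946, -0.6486, 2.4054, 0.7027).
‖u_2‖ = 3.6650, so q_2 = (-0.7079, -0.1770, 0.6563, 0.1917).
q_1·v_3 = (-0.6576)·2 + (-0.1644)·(-1) + (-0.6576)·2 + (-0.3288)·1 = -2.7948; q_2·v_3 = (-0.7079)·2 + (-0.1770)·(-1) + 0.6563·2 + 0.1917·1 = 0.2655.
u_3 = v_3 + 2.7948·q_1 − 0.2655·q_2 = (0.3501, -1.4125, -0.0121, 0.0302).
‖u_3‖ = 1.4556, so q_3 = (0.2405, -0.9704, -0.0083, 0.0207).
Qᵀb = (2.9592, -3.0898, -1.9988).
Back-substitute: x_3 = -1.9988/1.4556 = -1.3732.
x_2 = (-3.0898 − 0.2655·(-1.3732))/3.6650 = -0.7436.
x_1 = (2.9592 − 2.1372·(-0.7436) + 2.7948·(-1.3732))/6.0828 = 0.1168.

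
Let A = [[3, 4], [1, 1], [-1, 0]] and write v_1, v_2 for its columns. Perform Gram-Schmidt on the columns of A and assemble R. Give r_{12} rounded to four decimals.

r_{12} = 3.9196

v_1 = (3, 1, -1); ‖v_1‖ = 3.3166, so q_1 = (0.9045, 0.3015, -0.3015).
r_{12} = q_1·v_2 = 3.9196.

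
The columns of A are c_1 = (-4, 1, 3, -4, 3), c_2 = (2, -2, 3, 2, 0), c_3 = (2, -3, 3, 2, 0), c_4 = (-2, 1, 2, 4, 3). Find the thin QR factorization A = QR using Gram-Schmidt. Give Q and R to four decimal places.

Q = [[-0.5601, 0.2937, -0.2223, -0.4904], [0.1400, -0.4139, -0.8995, 0.0000], [0.4201, 0.8011, -0.3032, -0.1544], [-0.5601, 0.2937, -0.2223, 0.7219], [0.4201, 0.1202, 0.0101, 0.4631]], R = [[7.1414, -1.2603, -1.4003, 1.1202], [0.0000, 4.4059, 4.8198, 2.1362], [0.0000, 0.0000, 0.8995, -1.9203], [0.0000, 0.0000, 0.0000, 4.9492]]

e_1 = c_1/‖c_1‖ = (-4, 1, 3, -4, 3)/7.1414 = (-0.5601, 0.1400, 0.4201, -0.5601, 0.4201).
r_{12} = e_1·c_2 = -1.2603.
u_2 = c_2 + 1.2603·e_1 = (1.2941, -1.8235, 3.5294, 1.2941, 0.5294).
‖u_2‖ = 4.4059, so e_2 = (0.2937, -0.4139, 0.8011, 0.2937, 0.1202).
r_{13} = e_1·c_3 = -1.4003; r_{23} = e_2·c_3 = 4.8198.
u_3 = c_3 + 1.4003·e_1 − 4.8198·e_2 = (-0.2000, -0.8091, -0.2727, -0.2000, 0.0091).
‖u_3‖ = 0.8995, so e_3 = (-0.2223, -0.8995, -0.3032, -0.2223, 0.0101).
r_{14} = e_1·c_4 = 1.1202; r_{24} = e_2·c_4 = 2.1362; r_{34} = e_3·c_4 = -1.9203.
u_4 = c_4 − 1.1202·e_1 − 2.1362·e_2 + 1.9203·e_3 = (-2.4270, 0.0000, -0.7640, 3.5730, 2.2921).
‖u_4‖ = 4.9492, so e_4 = (-0.4904, 0.0000, -0.1544, 0.7219, 0.4631).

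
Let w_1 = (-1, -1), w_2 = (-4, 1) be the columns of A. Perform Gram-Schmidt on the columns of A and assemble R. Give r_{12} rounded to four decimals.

w_1 = (-1, -1); ‖w_1‖ = 1.4142, so q_1 = (-0.7071, -0.7071).
r_{12} = q_1·w_2 = 2.1213.

r_{12} = 2.1213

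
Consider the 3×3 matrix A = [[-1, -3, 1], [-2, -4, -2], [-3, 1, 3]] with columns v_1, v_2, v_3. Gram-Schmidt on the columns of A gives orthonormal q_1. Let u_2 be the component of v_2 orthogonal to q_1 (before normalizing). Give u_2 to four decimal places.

u_2 = (-2.4286, -2.8571, 2.7143)

v_1 = (-1, -2, -3); ‖v_1‖ = 3.7417, so q_1 = (-0.2673, -0.5345, -0.8018).
q_1·v_2 = (-0.2673)·(-3) + (-0.5345)·(-4) + (-0.8018)·1 = 2.1381.
u_2 = v_2 − 2.1381·q_1 = (-2.4286, -2.8571, 2.7143).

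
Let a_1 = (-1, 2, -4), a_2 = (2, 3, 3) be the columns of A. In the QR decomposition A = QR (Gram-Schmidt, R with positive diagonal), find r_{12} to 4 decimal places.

a_1 = (-1, 2, -4); ‖a_1‖ = 4.5826, so q_1 = (-0.2182, 0.4364, -0.8729).
r_{12} = q_1·a_2 = -1.7457.

r_{12} = -1.7457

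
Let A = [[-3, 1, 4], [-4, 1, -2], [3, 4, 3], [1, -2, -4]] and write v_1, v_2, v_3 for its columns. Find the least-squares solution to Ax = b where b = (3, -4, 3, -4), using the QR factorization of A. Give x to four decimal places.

q_1 = v_1/‖v_1‖ = (-3, -4, 3, 1)/5.9161 = (-0.5071, -0.6761, 0.5071, 0.1690).
r_{12} = q_1·v_2 = 0.5071.
u_2 = v_2 − 0.5071·q_1 = (1.2571, 1.3429, 3.7429, -2.0857).
‖u_2‖ = 4.6629, so q_2 = (0.2696, 0.2880, 0.8027, -0.4473).
r_{13} = q_1·v_3 = 0.1690; r_{23} = q_2·v_3 = 4.6997.
u_3 = v_3 − 0.1690·q_1 − 4.6997·q_2 = (2.8187, -3.2392, -0.8581, -1.9264).
‖u_3‖ = 4.7838, so q_3 = (0.5892, -0.6771, -0.1794, -0.4027).
Qᵀb = (2.0284, 3.8541, 5.5488).
Back-substitute: x_3 = 5.5488/4.7838 = 1.1599.
x_2 = (3.8541 − 4.6997·1.1599)/4.6629 = -0.3425.
x_1 = (2.0284 − 0.5071·(-0.3425) − 0.1690·1.1599)/5.9161 = 0.3391.

x = (0.3391, -0.3425, 1.1599)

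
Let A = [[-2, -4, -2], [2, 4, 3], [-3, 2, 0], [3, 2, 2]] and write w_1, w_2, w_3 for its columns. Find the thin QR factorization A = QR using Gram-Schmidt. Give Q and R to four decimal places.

Q = [[-0.3922, -0.5043, 0.7429], [0.3922, 0.5043, 0.6571], [-0.5883, 0.7004, 0.0571], [0.5883, 0.0280, 0.1143]], R = [[5.0990, 3.1379, 3.1379], [0.0000, 5.4913, 2.5775], [0.0000, 0.0000, 0.7143]]

q_1 = w_1/‖w_1‖ = (-2, 2, -3, 3)/5.0990 = (-0.3922, 0.3922, -0.5883, 0.5883).
r_{12} = q_1·w_2 = 3.1379.
u_2 = w_2 − 3.1379·q_1 = (-2.7692, 2.7692, 3.8462, 0.1538).
‖u_2‖ = 5.4913, so q_2 = (-0.5043, 0.5043, 0.7004, 0.0280).
r_{13} = q_1·w_3 = 3.1379; r_{23} = q_2·w_3 = 2.5775.
u_3 = w_3 − 3.1379·q_1 − 2.5775·q_2 = (0.5306, 0.4694, 0.0408, 0.0816).
‖u_3‖ = 0.7143, so q_3 = (0.7429, 0.6571, 0.0571, 0.1143).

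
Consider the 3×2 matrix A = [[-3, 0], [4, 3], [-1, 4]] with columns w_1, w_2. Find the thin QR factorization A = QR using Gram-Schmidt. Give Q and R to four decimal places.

Q = [[-0.5883, 0.1944], [0.7845, 0.3727], [-0.1961, 0.9074]], R = [[5.0990, 1.5689], [0.0000, 4.7475]]

e_1 = w_1/‖w_1‖ = (-3, 4, -1)/5.0990 = (-0.5883, 0.7845, -0.1961).
r_{12} = e_1·w_2 = 1.5689.
u_2 = w_2 − 1.5689·e_1 = (0.9231, 1.7692, 4.3077).
‖u_2‖ = 4.7475, so e_2 = (0.1944, 0.3727, 0.9074).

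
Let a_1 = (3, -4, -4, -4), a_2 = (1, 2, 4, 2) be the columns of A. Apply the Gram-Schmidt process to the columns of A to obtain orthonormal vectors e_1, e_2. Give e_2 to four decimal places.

a_1 = (3, -4, -4, -4); ‖a_1‖ = 7.5498, so e_1 = (0.3974, -0.5298, -0.5298, -0.5298).
e_1·a_2 = 0.3974·1 + (-0.5298)·2 + (-0.5298)·4 + (-0.5298)·2 = -3.8411.
u_2 = a_2 + 3.8411·e_1 = (2.5263, -0.0351, 1.9649, -0.0351).
‖u_2‖ = 3.2009, so e_2 = (0.7893, -0.0110, 0.6139, -0.0110).

e_2 = (0.7893, -0.0110, 0.6139, -0.0110)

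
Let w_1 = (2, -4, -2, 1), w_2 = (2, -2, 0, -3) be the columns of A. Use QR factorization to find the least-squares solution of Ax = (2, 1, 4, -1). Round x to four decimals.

x = (-0.5756, 0.5988)

w_1 = (2, -4, -2, 1); ‖w_1‖ = 5.0000, so e_1 = (0.4000, -0.8000, -0.4000, 0.2000).
e_1·w_2 = 0.4000·2 + (-0.8000)·(-2) + (-0.4000)·0 + 0.2000·(-3) = 1.8000.
u_2 = w_2 − 1.8000·e_1 = (1.2800, -0.5600, 0.7200, -3.3600).
‖u_2‖ = 3.7094, so e_2 = (0.3451, -0.1510, 0.1941, -0.9058).
Qᵀb = (-1.8000, 2.2214).
Back-substitute: x_2 = 2.2214/3.7094 = 0.5988.
x_1 = (-1.8000 − 1.8000·0.5988)/5.0000 = -0.5756.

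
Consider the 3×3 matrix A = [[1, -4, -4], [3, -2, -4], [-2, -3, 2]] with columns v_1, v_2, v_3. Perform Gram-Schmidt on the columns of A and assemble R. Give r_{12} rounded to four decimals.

r_{12} = -1.0690

q_1 = v_1/‖v_1‖ = (1, 3, -2)/3.7417 = (0.2673, 0.8018, -0.5345).
r_{12} = q_1·v_2 = -1.0690.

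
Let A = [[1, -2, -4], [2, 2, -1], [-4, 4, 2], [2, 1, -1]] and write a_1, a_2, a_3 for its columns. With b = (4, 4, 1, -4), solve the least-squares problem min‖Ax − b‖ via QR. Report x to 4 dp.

a_1 = (1, 2, -4, 2); ‖a_1‖ = 5.0000, so e_1 = (0.2000, 0.4000, -0.8000, 0.4000).
e_1·a_2 = 0.2000·(-2) + 0.4000·2 + (-0.8000)·4 + 0.4000·1 = -2.4000.
u_2 = a_2 + 2.4000·e_1 = (-1.5200, 2.9600, 2.0800, 1.9600).
‖u_2‖ = 4.3863, so e_2 = (-0.3465, 0.6748, 0.4742, 0.4468).
e_1·a_3 = 0.2000·(-4) + 0.4000·(-1) + (-0.8000)·2 + 0.4000·(-1) = -3.2000; e_2·a_3 = (-0.3465)·(-4) + 0.6748·(-1) + 0.4742·2 + 0.4468·(-1) = 1.2129.
u_3 = a_3 + 3.2000·e_1 − 1.2129·e_2 = (-2.9397, -0.5385, -1.1351, -0.2620).
‖u_3‖ = 3.2076, so e_3 = (-0.9165, -0.1679, -0.3539, -0.0817).
Qᵀb = (0.0000, 0.0000, -4.3646).
Back-substitute: x_3 = -4.3646/3.2076 = -1.3607.
x_2 = (0.0000 − 1.2129·(-1.3607))/4.3863 = 0.3762.
x_1 = (0.0000 + 2.4000·0.3762 + 3.2000·(-1.3607))/5.0000 = -0.6902.

x = (-0.6902, 0.3762, -1.3607)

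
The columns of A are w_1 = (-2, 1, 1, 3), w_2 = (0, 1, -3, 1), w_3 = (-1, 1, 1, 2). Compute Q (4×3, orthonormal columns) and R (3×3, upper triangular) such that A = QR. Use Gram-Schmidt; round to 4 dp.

w_1 = (-2, 1, 1, 3); ‖w_1‖ = 3.8730, so q_1 = (-0.5164, 0.2582, 0.2582, 0.7746).
q_1·w_2 = (-0.5164)·0 + 0.2582·1 + 0.2582·(-3) + 0.7746·1 = 0.2582.
u_2 = w_2 − 0.2582·q_1 = (0.1333, 0.9333, -3.0667, 0.8000).
‖u_2‖ = 3.3066, so q_2 = (0.0403, 0.2823, -0.9274, 0.2419).
q_1·w_3 = (-0.5164)·(-1) + 0.2582·1 + 0.2582·1 + 0.7746·2 = 2.5820; q_2·w_3 = 0.0403·(-1) + 0.2823·1 + (-0.9274)·1 + 0.2419·2 = -0.2016.
u_3 = w_3 − 2.5820·q_1 + 0.2016·q_2 = (0.3415, 0.3902, 0.1463, 0.0488).
‖u_3‖ = 0.5410, so q_3 = (0.6312, 0.7213, 0.2705, 0.0902).

Q = [[-0.5164, 0.0403, 0.6312], [0.2582, 0.2823, 0.7213], [0.2582, -0.9274, 0.2705], [0.7746, 0.2419, 0.0902]], R = [[3.8730, 0.2582, 2.5820], [0.0000, 3.3066, -0.2016], [0.0000, 0.0000, 0.5410]]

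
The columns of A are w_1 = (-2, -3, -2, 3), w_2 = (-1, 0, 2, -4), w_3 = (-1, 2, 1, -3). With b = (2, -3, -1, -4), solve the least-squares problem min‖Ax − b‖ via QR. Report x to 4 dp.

x = (-0.3231, 1.5538, -1.6769)

e_1 = w_1/‖w_1‖ = (-2, -3, -2, 3)/5.0990 = (-0.3922, -0.5883, -0.3922, 0.5883).
r_{12} = e_1·w_2 = -2.7456.
u_2 = w_2 + 2.7456·e_1 = (-2.0769, -1.6154, 0.9231, -2.3846).
‖u_2‖ = 3.6690, so e_2 = (-0.5661, -0.4403, 0.2516, -0.6499).
r_{13} = e_1·w_3 = -2.9417; r_{23} = e_2·w_3 = 1.8869.
u_3 = w_3 + 2.9417·e_1 − 1.8869·e_2 = (-1.0857, 1.1000, -0.6286, -0.0429).
‖u_3‖ = 1.6690, so e_3 = (-0.6505, 0.6591, -0.3766, -0.0257).
Qᵀb = (-0.9806, 2.5368, -2.7989).
Back-substitute: x_3 = -2.7989/1.6690 = -1.6769.
x_2 = (2.5368 − 1.8869·(-1.6769))/3.6690 = 1.5538.
x_1 = (-0.9806 + 2.7456·1.5538 + 2.9417·(-1.6769))/5.0990 = -0.3231.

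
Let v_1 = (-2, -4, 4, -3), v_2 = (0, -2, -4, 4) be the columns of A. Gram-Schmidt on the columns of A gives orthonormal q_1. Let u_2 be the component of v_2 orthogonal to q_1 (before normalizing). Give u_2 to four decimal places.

q_1 = v_1/‖v_1‖ = (-2, -4, 4, -3)/6.7082 = (-0.2981, -0.5963, 0.5963, -0.4472).
r_{12} = q_1·v_2 = -2.9814.
u_2 = v_2 + 2.9814·q_1 = (-0.8889, -3.7778, -2.2222, 2.6667).

u_2 = (-0.8889, -3.7778, -2.2222, 2.6667)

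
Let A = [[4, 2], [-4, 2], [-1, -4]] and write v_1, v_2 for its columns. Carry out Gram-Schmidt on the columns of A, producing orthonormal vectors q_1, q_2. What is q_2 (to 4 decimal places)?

q_2 = (0.3125, 0.5124, -0.7999)

q_1 = v_1/‖v_1‖ = (4, -4, -1)/5.7446 = (0.6963, -0.6963, -0.1741).
r_{12} = q_1·v_2 = 0.6963.
u_2 = v_2 − 0.6963·q_1 = (1.5152, 2.4848, -3.8788).
‖u_2‖ = 4.8492, so q_2 = (0.3125, 0.5124, -0.7999).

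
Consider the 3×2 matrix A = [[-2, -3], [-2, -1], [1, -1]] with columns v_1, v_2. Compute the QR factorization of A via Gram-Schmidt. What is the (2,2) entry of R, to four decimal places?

q_1 = v_1/‖v_1‖ = (-2, -2, 1)/3.0000 = (-0.6667, -0.6667, 0.3333).
r_{12} = q_1·v_2 = 2.3333.
u_2 = v_2 − 2.3333·q_1 = (-1.4444, 0.5556, -1.7778).
r_{22} = ‖u_2‖ = 2.3570.

r_{22} = 2.3570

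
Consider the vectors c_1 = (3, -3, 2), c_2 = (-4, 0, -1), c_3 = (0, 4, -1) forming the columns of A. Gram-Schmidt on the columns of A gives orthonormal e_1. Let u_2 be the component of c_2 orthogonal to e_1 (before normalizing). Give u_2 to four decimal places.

c_1 = (3, -3, 2); ‖c_1‖ = 4.6904, so e_1 = (0.6396, -0.6396, 0.4264).
e_1·c_2 = 0.6396·(-4) + (-0.6396)·0 + 0.4264·(-1) = -2.9848.
u_2 = c_2 + 2.9848·e_1 = (-2.0909, -1.9091, 0.2727).

u_2 = (-2.0909, -1.9091, 0.2727)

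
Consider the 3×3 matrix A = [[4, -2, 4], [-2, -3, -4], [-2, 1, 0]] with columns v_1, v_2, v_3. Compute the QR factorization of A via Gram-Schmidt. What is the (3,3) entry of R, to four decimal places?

e_1 = v_1/‖v_1‖ = (4, -2, -2)/4.8990 = (0.8165, -0.4082, -0.4082).
r_{12} = e_1·v_2 = -0.8165.
u_2 = v_2 + 0.8165·e_1 = (-1.3333, -3.3333, 0.6667).
‖u_2‖ = 3.6515, so e_2 = (-0.3651, -0.9129, 0.1826).
r_{13} = e_1·v_3 = 4.8990; r_{23} = e_2·v_3 = 2.1909.
u_3 = v_3 − 4.8990·e_1 − 2.1909·e_2 = (0.8000, 0.0000, 1.6000).
r_{33} = ‖u_3‖ = 1.7889.

r_{33} = 1.7889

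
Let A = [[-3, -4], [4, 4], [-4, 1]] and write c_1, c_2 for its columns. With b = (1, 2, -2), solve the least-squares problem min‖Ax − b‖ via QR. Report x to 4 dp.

c_1 = (-3, 4, -4); ‖c_1‖ = 6.4031, so e_1 = (-0.4685, 0.6247, -0.6247).
e_1·c_2 = (-0.4685)·(-4) + 0.6247·4 + (-0.6247)·1 = 3.7482.
u_2 = c_2 − 3.7482·e_1 = (-2.2439, 1.6585, 3.3415).
‖u_2‖ = 4.3533, so e_2 = (-0.5154, 0.3810, 0.7676).
Qᵀb = (2.0303, -1.2886).
Back-substitute: x_2 = -1.2886/4.3533 = -0.2960.
x_1 = (2.0303 − 3.7482·(-0.2960))/6.4031 = 0.4903.

x = (0.4903, -0.2960)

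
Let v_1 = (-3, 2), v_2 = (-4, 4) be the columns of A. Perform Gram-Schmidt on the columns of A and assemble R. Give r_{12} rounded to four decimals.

v_1 = (-3, 2); ‖v_1‖ = 3.6056, so e_1 = (-0.8321, 0.5547).
r_{12} = e_1·v_2 = 5.5470.

r_{12} = 5.5470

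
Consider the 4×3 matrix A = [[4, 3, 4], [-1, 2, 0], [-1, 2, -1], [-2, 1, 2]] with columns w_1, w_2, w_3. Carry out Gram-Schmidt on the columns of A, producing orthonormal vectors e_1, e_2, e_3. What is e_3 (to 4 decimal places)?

e_3 = (0.2173, -0.1950, -0.5292, 0.7967)

w_1 = (4, -1, -1, -2); ‖w_1‖ = 4.6904, so e_1 = (0.8528, -0.2132, -0.2132, -0.4264).
e_1·w_2 = 0.8528·3 + (-0.2132)·2 + (-0.2132)·2 + (-0.4264)·1 = 1.2792.
u_2 = w_2 − 1.2792·e_1 = (1.9091, 2.2727, 2.2727, 1.5455).
‖u_2‖ = 4.0452, so e_2 = (0.4719, 0.5618, 0.5618, 0.3820).
e_1·w_3 = 0.8528·4 + (-0.2132)·0 + (-0.2132)·(-1) + (-0.4264)·2 = 2.7716; e_2·w_3 = 0.4719·4 + 0.5618·0 + 0.5618·(-1) + 0.3820·2 = 2.0900.
u_3 = w_3 − 2.7716·e_1 − 2.0900·e_2 = (0.6500, -0.5833, -1.5833, 2.3833).
‖u_3‖ = 2.9917, so e_3 = (0.2173, -0.1950, -0.5292, 0.7967).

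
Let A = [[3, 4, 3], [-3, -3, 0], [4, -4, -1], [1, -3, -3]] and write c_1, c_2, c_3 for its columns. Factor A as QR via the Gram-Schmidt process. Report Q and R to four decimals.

q_1 = c_1/‖c_1‖ = (3, -3, 4, 1)/5.9161 = (0.5071, -0.5071, 0.6761, 0.1690).
r_{12} = q_1·c_2 = 0.3381.
u_2 = c_2 − 0.3381·q_1 = (3.8286, -2.8286, -4.2286, -3.0571).
‖u_2‖ = 7.0630, so q_2 = (0.5421, -0.4005, -0.5987, -0.4328).
r_{13} = q_1·c_3 = 0.3381; r_{23} = q_2·c_3 = 3.5234.
u_3 = c_3 − 0.3381·q_1 − 3.5234·q_2 = (0.9187, 1.5825, 0.8809, -1.5321).
‖u_3‖ = 2.5439, so q_3 = (0.3611, 0.6221, 0.3463, -0.6023).

Q = [[0.5071, 0.5421, 0.3611], [-0.5071, -0.4005, 0.6221], [0.6761, -0.5987, 0.3463], [0.1690, -0.4328, -0.6023]], R = [[5.9161, 0.3381, 0.3381], [0.0000, 7.0630, 3.5234], [0.0000, 0.0000, 2.5439]]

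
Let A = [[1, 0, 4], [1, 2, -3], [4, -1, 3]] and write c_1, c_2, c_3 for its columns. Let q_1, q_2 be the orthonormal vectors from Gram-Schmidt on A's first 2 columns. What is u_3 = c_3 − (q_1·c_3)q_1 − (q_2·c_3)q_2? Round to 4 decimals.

c_1 = (1, 1, 4); ‖c_1‖ = 4.2426, so q_1 = (0.2357, 0.2357, 0.9428).
q_1·c_2 = 0.2357·0 + 0.2357·2 + 0.9428·(-1) = -0.4714.
u_2 = c_2 + 0.4714·q_1 = (0.1111, 2.1111, -0.5556).
‖u_2‖ = 2.1858, so q_2 = (0.0508, 0.9658, -0.2542).
q_1·c_3 = 0.2357·4 + 0.2357·(-3) + 0.9428·3 = 3.0641; q_2·c_3 = 0.0508·4 + 0.9658·(-3) + (-0.2542)·3 = -3.4566.
u_3 = c_3 − 3.0641·q_1 + 3.4566·q_2 = (3.4535, -0.3837, -0.7674).

u_3 = (3.4535, -0.3837, -0.7674)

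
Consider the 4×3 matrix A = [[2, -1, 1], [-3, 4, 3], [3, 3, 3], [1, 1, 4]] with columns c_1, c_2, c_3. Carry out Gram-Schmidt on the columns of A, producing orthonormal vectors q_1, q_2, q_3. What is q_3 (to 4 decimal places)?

c_1 = (2, -3, 3, 1); ‖c_1‖ = 4.7958, so q_1 = (0.4170, -0.6255, 0.6255, 0.2085).
q_1·c_2 = 0.4170·(-1) + (-0.6255)·4 + 0.6255·3 + 0.2085·1 = -0.8341.
u_2 = c_2 + 0.8341·q_1 = (-0.6522, 3.4783, 3.5217, 1.1739).
‖u_2‖ = 5.1288, so q_2 = (-0.1272, 0.6782, 0.6867, 0.2289).
q_1·c_3 = 0.4170·1 + (-0.6255)·3 + 0.6255·3 + 0.2085·4 = 1.2511; q_2·c_3 = (-0.1272)·1 + 0.6782·3 + 0.6867·3 + 0.2289·4 = 4.8829.
u_3 = c_3 − 1.2511·q_1 − 4.8829·q_2 = (1.0992, 0.4711, -1.1355, 2.6215).
‖u_3‖ = 3.0971, so q_3 = (0.3549, 0.1521, -0.3667, 0.8464).

q_3 = (0.3549, 0.1521, -0.3667, 0.8464)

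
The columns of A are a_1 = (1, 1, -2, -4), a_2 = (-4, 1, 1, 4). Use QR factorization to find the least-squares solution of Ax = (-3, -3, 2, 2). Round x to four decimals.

x = (-0.6938, 0.1303)

q_1 = a_1/‖a_1‖ = (1, 1, -2, -4)/4.6904 = (0.2132, 0.2132, -0.4264, -0.8528).
r_{12} = q_1·a_2 = -4.4772.
u_2 = a_2 + 4.4772·q_1 = (-3.0455, 1.9545, -0.9091, 0.1818).
‖u_2‖ = 3.7356, so q_2 = (-0.8153, 0.5232, -0.2434, 0.0487).
Qᵀb = (-3.8376, 0.4867).
Back-substitute: x_2 = 0.4867/3.7356 = 0.1303.
x_1 = (-3.8376 + 4.4772·0.1303)/4.6904 = -0.6938.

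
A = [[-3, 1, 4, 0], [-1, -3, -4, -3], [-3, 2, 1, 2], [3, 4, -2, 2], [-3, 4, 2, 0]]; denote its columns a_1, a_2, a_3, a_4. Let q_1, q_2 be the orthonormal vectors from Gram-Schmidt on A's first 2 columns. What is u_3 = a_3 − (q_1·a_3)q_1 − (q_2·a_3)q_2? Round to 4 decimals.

a_1 = (-3, -1, -3, 3, -3); ‖a_1‖ = 6.0828, so q_1 = (-0.4932, -0.1644, -0.4932, 0.4932, -0.4932).
q_1·a_2 = (-0.4932)·1 + (-0.1644)·(-3) + (-0.4932)·2 + 0.4932·4 + (-0.4932)·4 = -0.9864.
u_2 = a_2 + 0.9864·q_1 = (0.5135, -3.1622, 1.5135, 4.4865, 3.5135).
‖u_2‖ = 6.7102, so q_2 = (0.0765, -0.4712, 0.2256, 0.6686, 0.5236).
q_1·a_3 = (-0.4932)·4 + (-0.1644)·(-4) + (-0.4932)·1 + 0.4932·(-2) + (-0.4932)·2 = -3.7812; q_2·a_3 = 0.0765·4 + (-0.4712)·(-4) + 0.2256·1 + 0.6686·(-2) + 0.5236·2 = 2.1266.
u_3 = a_3 + 3.7812·q_1 − 2.1266·q_2 = (1.9724, -3.6194, -1.3445, -1.5570, -0.9784).

u_3 = (1.9724, -3.6194, -1.3445, -1.5570, -0.9784)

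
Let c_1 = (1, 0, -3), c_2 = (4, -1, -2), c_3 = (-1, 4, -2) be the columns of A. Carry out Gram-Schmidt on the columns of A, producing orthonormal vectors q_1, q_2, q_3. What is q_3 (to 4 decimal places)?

q_3 = (0.2860, 0.9535, 0.0953)

q_1 = c_1/‖c_1‖ = (1, 0, -3)/3.1623 = (0.3162, 0.0000, -0.9487).
r_{12} = q_1·c_2 = 3.1623.
u_2 = c_2 − 3.1623·q_1 = (3.0000, -1.0000, 1.0000).
‖u_2‖ = 3.3166, so q_2 = (0.9045, -0.3015, 0.3015).
r_{13} = q_1·c_3 = 1.5811; r_{23} = q_2·c_3 = -2.7136.
u_3 = c_3 − 1.5811·q_1 + 2.7136·q_2 = (0.9545, 3.1818, 0.3182).
‖u_3‖ = 3.3371, so q_3 = (0.2860, 0.9535, 0.0953).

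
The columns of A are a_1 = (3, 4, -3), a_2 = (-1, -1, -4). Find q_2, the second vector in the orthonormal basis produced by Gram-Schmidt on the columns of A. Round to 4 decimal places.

q_2 = (-0.3468, -0.3822, -0.8565)

q_1 = a_1/‖a_1‖ = (3, 4, -3)/5.8310 = (0.5145, 0.6860, -0.5145).
r_{12} = q_1·a_2 = 0.8575.
u_2 = a_2 − 0.8575·q_1 = (-1.4412, -1.5882, -3.5588).
‖u_2‖ = 4.1551, so q_2 = (-0.3468, -0.3822, -0.8565).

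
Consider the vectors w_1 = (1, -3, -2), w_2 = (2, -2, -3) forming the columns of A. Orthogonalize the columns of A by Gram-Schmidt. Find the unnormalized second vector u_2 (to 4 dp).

w_1 = (1, -3, -2); ‖w_1‖ = 3.7417, so q_1 = (0.2673, -0.8018, -0.5345).
q_1·w_2 = 0.2673·2 + (-0.8018)·(-2) + (-0.5345)·(-3) = 3.7417.
u_2 = w_2 − 3.7417·q_1 = (1.0000, 1.0000, -1.0000).

u_2 = (1.0000, 1.0000, -1.0000)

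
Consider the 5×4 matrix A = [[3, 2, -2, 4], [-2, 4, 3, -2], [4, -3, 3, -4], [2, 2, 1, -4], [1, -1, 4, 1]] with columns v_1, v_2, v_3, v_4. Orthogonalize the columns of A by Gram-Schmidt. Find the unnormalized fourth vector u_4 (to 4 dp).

u_4 = (2.9625, -0.2283, -1.6767, -3.1698, 3.7024)

v_1 = (3, -2, 4, 2, 1); ‖v_1‖ = 5.8310, so q_1 = (0.5145, -0.3430, 0.6860, 0.3430, 0.1715).
q_1·v_2 = 0.5145·2 + (-0.3430)·4 + 0.6860·(-3) + 0.3430·2 + 0.1715·(-1) = -1.8865.
u_2 = v_2 + 1.8865·q_1 = (2.9706, 3.3529, -1.7059, 2.6471, -0.6765).
‖u_2‖ = 5.5174, so q_2 = (0.5384, 0.6077, -0.3092, 0.4798, -0.1226).
q_1·v_3 = 0.5145·(-2) + (-0.3430)·3 + 0.6860·3 + 0.3430·1 + 0.1715·4 = 1.0290; q_2·v_3 = 0.5384·(-2) + 0.6077·3 + (-0.3092)·3 + 0.4798·1 + (-0.1226)·4 = -0.1919.
u_3 = v_3 − 1.0290·q_1 + 0.1919·q_2 = (-2.4261, 3.4696, 2.2348, 0.7391, 3.8000).
‖u_3‖ = 6.1567, so q_3 = (-0.3941, 0.5635, 0.3630, 0.1201, 0.6172).
q_1·v_4 = 0.5145·4 + (-0.3430)·(-2) + 0.6860·(-4) + 0.3430·(-4) + 0.1715·1 = -1.2005; q_2·v_4 = 0.5384·4 + 0.6077·(-2) + (-0.3092)·(-4) + 0.4798·(-4) + (-0.1226)·1 = 0.1333; q_3·v_4 = (-0.3941)·4 + 0.5635·(-2) + 0.3630·(-4) + 0.1201·(-4) + 0.6172·1 = -4.0183.
u_4 = v_4 + 1.2005·q_1 − 0.1333·q_2 + 4.0183·q_3 = (2.9625, -0.2283, -1.6767, -3.1698, 3.7024).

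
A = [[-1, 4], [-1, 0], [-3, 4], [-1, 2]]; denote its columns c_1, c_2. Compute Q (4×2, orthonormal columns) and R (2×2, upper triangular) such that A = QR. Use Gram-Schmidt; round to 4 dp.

Q = [[-0.2887, 0.8333], [-0.2887, -0.5000], [-0.8660, -0.1667], [-0.2887, 0.1667]], R = [[3.4641, -5.1962], [0.0000, 3.0000]]

c_1 = (-1, -1, -3, -1); ‖c_1‖ = 3.4641, so e_1 = (-0.2887, -0.2887, -0.8660, -0.2887).
e_1·c_2 = (-0.2887)·4 + (-0.2887)·0 + (-0.8660)·4 + (-0.2887)·2 = -5.1962.
u_2 = c_2 + 5.1962·e_1 = (2.5000, -1.5000, -0.5000, 0.5000).
‖u_2‖ = 3.0000, so e_2 = (0.8333, -0.5000, -0.1667, 0.1667).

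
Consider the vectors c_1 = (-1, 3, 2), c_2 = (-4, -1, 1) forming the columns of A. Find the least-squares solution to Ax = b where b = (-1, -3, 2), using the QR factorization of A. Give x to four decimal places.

q_1 = c_1/‖c_1‖ = (-1, 3, 2)/3.7417 = (-0.2673, 0.8018, 0.5345).
r_{12} = q_1·c_2 = 0.8018.
u_2 = c_2 − 0.8018·q_1 = (-3.7857, -1.6429, 0.5714).
‖u_2‖ = 4.1662, so q_2 = (-0.9087, -0.3943, 0.1372).
Qᵀb = (-1.0690, 2.3660).
Back-substitute: x_2 = 2.3660/4.1662 = 0.5679.
x_1 = (-1.0690 − 0.8018·0.5679)/3.7417 = -0.4074.

x = (-0.4074, 0.5679)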